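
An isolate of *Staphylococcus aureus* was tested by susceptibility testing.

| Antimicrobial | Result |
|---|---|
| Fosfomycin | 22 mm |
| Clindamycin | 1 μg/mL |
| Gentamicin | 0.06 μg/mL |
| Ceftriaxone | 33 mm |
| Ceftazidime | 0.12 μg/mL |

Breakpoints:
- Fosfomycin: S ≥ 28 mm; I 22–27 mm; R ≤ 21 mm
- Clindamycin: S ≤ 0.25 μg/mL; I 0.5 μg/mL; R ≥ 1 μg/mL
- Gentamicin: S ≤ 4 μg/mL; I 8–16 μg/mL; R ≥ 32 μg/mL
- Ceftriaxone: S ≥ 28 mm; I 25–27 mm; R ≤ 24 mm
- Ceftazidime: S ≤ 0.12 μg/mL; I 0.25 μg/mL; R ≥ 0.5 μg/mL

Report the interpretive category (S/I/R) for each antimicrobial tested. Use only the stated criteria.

I, R, S, S, S

Fosfomycin: 22 mm is in 22–27 mm — Intermediate
Clindamycin 1 μg/mL: ≥ 1 μg/mL — R
Gentamicin 0.06 μg/mL: ≤ 4 μg/mL — Susceptible
Ceftriaxone 33 mm: ≥ 28 mm → Susceptible
Ceftazidime: 0.12 μg/mL is ≤ 0.12 μg/mL ⇒ Susceptible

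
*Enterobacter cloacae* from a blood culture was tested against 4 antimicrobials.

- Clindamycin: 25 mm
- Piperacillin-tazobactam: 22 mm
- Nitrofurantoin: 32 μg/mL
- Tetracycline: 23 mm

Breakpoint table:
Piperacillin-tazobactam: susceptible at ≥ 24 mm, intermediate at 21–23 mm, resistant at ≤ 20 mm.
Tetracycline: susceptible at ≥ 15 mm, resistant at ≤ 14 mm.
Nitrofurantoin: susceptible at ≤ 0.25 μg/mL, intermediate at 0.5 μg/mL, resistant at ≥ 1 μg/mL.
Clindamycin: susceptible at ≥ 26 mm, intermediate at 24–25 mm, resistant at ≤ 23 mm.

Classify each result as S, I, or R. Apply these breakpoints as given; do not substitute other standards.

Clindamycin: 25 mm is in 24–25 mm → I
Piperacillin-tazobactam 22 mm: in 21–23 mm → I
Nitrofurantoin (32 μg/mL) ≥ 1 μg/mL → Resistant
Tetracycline (23 mm) ≥ 15 mm → susceptible

I, I, R, S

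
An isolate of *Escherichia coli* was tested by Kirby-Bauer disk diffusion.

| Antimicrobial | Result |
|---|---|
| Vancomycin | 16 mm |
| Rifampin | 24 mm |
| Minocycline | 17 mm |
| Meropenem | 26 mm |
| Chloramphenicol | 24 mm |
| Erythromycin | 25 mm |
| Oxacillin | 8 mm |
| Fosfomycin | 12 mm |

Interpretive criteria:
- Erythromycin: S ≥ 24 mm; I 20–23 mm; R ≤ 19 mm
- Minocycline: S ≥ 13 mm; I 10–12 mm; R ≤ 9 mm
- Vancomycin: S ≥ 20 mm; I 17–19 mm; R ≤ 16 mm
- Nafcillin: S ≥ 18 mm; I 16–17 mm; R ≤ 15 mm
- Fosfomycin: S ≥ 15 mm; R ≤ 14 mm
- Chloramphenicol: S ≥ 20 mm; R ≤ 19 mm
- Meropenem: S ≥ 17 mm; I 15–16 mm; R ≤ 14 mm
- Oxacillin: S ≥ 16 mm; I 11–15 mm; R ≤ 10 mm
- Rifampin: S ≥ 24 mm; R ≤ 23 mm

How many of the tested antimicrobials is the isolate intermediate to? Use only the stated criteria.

0

Vancomycin (16 mm) ≤ 16 mm — R
Rifampin (24 mm) ≥ 24 mm — susceptible
Minocycline 17 mm: ≥ 13 mm — Susceptible
Meropenem (26 mm) ≥ 17 mm ⇒ susceptible
Chloramphenicol: 24 mm is ≥ 20 mm → susceptible
Erythromycin (25 mm) ≥ 24 mm — susceptible
Oxacillin: 8 mm is ≤ 10 mm — R
Fosfomycin: 12 mm is ≤ 14 mm → Resistant
Intermediate: 0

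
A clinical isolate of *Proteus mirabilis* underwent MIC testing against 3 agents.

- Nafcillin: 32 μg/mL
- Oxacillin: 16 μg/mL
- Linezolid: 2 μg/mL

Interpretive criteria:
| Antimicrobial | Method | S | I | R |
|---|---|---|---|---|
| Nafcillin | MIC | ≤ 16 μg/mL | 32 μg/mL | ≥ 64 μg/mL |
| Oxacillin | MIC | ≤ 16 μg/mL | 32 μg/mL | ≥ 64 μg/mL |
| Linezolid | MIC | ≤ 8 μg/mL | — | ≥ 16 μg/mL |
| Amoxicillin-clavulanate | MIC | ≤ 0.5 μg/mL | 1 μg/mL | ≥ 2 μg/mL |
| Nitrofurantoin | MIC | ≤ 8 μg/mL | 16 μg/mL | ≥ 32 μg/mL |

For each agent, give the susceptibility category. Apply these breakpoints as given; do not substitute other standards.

I, S, S

Nafcillin: 32 μg/mL is = 32 μg/mL → Intermediate
Oxacillin 16 μg/mL: ≤ 16 μg/mL — Susceptible
Linezolid: 2 μg/mL is ≤ 8 μg/mL → susceptible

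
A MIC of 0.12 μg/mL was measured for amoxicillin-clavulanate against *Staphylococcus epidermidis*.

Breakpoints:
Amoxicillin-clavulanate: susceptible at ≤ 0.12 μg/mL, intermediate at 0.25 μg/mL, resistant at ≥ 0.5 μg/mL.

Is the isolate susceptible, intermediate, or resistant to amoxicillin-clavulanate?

Amoxicillin-clavulanate (0.12 μg/mL) ≤ 0.12 μg/mL → Susceptible

S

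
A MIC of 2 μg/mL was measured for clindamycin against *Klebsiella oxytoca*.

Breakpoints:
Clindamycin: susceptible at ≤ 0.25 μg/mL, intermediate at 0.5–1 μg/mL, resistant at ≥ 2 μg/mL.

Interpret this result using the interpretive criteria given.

Resistant

Clindamycin (2 μg/mL) ≥ 2 μg/mL — Resistant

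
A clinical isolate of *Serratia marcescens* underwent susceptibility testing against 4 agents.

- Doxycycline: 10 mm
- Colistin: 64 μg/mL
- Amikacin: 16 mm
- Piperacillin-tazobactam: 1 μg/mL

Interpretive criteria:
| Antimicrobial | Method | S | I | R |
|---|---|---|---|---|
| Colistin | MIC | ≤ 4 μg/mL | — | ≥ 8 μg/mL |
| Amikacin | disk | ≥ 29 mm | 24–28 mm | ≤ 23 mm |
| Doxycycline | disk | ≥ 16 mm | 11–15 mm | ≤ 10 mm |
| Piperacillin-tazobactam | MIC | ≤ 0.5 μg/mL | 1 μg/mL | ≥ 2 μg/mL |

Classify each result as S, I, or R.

R, R, R, I

Doxycycline 10 mm: ≤ 10 mm → R
Colistin 64 μg/mL: ≥ 8 μg/mL ⇒ R
Amikacin 16 mm: ≤ 23 mm — R
Piperacillin-tazobactam 1 μg/mL: = 1 μg/mL → Intermediate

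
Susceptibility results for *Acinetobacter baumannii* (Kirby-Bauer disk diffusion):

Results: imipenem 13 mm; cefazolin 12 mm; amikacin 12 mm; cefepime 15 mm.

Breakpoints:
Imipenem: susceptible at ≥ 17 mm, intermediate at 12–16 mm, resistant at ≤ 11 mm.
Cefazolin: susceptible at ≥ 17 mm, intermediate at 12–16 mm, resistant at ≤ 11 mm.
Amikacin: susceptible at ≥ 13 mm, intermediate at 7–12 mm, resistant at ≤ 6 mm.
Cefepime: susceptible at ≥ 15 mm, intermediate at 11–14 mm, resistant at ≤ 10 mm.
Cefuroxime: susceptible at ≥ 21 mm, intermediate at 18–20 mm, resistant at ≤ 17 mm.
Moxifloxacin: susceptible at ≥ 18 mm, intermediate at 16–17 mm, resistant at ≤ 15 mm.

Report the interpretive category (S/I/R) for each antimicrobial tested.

Imipenem (13 mm) in 12–16 mm ⇒ intermediate
Cefazolin: 12 mm is in 12–16 mm — intermediate
Amikacin: 12 mm is in 7–12 mm → I
Cefepime 15 mm: ≥ 15 mm ⇒ S

I, I, I, S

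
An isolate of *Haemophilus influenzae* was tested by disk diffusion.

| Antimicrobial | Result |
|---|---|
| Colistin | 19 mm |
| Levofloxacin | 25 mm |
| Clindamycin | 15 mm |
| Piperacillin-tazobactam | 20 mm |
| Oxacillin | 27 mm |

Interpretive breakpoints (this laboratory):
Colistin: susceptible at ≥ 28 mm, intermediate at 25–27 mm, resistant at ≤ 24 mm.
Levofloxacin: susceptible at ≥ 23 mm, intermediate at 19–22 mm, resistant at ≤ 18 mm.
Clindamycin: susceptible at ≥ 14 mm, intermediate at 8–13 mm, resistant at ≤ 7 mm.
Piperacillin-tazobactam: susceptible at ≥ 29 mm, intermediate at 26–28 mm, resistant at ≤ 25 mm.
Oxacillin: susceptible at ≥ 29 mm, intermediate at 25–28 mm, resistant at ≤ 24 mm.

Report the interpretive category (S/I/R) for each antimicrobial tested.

R, S, S, R, I

Colistin (19 mm) ≤ 24 mm ⇒ R
Levofloxacin (25 mm) ≥ 23 mm → S
Clindamycin (15 mm) ≥ 14 mm — S
Piperacillin-tazobactam (20 mm) ≤ 25 mm ⇒ R
Oxacillin 27 mm: in 25–28 mm → intermediate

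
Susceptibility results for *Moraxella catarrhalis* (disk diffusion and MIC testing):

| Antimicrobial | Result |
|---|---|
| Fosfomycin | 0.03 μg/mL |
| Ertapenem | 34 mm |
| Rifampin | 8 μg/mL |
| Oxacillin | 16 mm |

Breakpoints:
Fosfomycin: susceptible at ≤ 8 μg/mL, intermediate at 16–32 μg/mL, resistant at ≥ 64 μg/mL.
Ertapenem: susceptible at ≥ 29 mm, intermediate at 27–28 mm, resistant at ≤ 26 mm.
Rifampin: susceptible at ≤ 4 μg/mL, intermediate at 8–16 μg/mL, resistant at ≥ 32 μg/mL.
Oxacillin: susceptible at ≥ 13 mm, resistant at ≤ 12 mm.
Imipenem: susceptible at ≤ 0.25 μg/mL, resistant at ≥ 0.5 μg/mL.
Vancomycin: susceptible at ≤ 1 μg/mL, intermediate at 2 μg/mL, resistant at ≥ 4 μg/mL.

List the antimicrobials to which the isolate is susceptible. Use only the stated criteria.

fosfomycin, ertapenem, oxacillin

Fosfomycin 0.03 μg/mL: ≤ 8 μg/mL ⇒ S
Ertapenem (34 mm) ≥ 29 mm ⇒ susceptible
Rifampin: 8 μg/mL is in 8–16 μg/mL — Intermediate
Oxacillin: 16 mm is ≥ 13 mm ⇒ susceptible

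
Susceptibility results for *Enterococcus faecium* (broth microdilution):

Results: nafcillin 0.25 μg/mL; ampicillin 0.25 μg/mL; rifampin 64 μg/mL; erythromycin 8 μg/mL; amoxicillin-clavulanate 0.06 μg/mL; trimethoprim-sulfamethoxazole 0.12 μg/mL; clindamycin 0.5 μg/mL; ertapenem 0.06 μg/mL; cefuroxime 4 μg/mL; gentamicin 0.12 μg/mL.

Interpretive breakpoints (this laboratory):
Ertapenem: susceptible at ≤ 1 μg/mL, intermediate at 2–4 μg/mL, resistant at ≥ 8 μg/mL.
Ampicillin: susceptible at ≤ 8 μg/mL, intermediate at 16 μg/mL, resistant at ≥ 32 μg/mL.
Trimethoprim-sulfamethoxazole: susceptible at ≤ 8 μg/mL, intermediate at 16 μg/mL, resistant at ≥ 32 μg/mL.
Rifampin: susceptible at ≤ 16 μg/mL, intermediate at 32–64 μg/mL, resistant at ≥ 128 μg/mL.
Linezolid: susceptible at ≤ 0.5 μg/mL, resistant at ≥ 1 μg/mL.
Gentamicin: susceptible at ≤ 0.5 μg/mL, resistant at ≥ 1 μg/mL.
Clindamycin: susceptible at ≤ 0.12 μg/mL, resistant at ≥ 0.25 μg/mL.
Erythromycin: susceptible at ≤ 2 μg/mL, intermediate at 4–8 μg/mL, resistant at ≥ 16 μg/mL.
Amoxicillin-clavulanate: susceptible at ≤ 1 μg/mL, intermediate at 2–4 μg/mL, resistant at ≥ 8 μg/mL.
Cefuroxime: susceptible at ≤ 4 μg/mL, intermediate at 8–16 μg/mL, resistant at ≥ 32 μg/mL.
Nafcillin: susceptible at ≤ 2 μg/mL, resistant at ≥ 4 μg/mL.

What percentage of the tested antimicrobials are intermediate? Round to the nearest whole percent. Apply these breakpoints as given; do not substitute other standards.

20%

Nafcillin: 0.25 μg/mL is ≤ 2 μg/mL → susceptible
Ampicillin (0.25 μg/mL) ≤ 8 μg/mL → susceptible
Rifampin: 64 μg/mL is in 32–64 μg/mL → intermediate
Erythromycin: 8 μg/mL is in 4–8 μg/mL ⇒ intermediate
Amoxicillin-clavulanate 0.06 μg/mL: ≤ 1 μg/mL → susceptible
Trimethoprim-sulfamethoxazole 0.12 μg/mL: ≤ 8 μg/mL → Susceptible
Clindamycin: 0.5 μg/mL is ≥ 0.25 μg/mL ⇒ Resistant
Ertapenem 0.06 μg/mL: ≤ 1 μg/mL → S
Cefuroxime 4 μg/mL: ≤ 4 μg/mL ⇒ S
Gentamicin: 0.12 μg/mL is ≤ 0.5 μg/mL → susceptible
Intermediate: 2/10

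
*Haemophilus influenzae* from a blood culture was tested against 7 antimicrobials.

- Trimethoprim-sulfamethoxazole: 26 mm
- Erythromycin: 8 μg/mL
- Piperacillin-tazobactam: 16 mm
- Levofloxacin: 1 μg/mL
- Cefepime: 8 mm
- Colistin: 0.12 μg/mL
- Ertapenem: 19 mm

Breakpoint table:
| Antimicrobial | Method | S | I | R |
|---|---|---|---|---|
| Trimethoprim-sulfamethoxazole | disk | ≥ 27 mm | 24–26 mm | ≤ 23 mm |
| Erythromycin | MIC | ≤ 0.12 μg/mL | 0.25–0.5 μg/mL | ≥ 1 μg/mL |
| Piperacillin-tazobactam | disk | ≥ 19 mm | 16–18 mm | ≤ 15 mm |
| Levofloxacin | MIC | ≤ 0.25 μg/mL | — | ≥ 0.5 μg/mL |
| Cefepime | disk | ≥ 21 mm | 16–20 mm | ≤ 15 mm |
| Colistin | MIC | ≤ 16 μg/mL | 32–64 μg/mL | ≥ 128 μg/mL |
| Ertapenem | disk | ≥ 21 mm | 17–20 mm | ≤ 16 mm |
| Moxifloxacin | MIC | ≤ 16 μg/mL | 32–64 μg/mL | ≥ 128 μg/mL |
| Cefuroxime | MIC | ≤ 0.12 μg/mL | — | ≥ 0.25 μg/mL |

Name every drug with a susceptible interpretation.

colistin

Trimethoprim-sulfamethoxazole 26 mm: in 24–26 mm → Intermediate
Erythromycin 8 μg/mL: ≥ 1 μg/mL ⇒ R
Piperacillin-tazobactam (16 mm) in 16–18 mm ⇒ I
Levofloxacin (1 μg/mL) ≥ 0.5 μg/mL → R
Cefepime (8 mm) ≤ 15 mm ⇒ R
Colistin: 0.12 μg/mL is ≤ 16 μg/mL → S
Ertapenem: 19 mm is in 17–20 mm — intermediate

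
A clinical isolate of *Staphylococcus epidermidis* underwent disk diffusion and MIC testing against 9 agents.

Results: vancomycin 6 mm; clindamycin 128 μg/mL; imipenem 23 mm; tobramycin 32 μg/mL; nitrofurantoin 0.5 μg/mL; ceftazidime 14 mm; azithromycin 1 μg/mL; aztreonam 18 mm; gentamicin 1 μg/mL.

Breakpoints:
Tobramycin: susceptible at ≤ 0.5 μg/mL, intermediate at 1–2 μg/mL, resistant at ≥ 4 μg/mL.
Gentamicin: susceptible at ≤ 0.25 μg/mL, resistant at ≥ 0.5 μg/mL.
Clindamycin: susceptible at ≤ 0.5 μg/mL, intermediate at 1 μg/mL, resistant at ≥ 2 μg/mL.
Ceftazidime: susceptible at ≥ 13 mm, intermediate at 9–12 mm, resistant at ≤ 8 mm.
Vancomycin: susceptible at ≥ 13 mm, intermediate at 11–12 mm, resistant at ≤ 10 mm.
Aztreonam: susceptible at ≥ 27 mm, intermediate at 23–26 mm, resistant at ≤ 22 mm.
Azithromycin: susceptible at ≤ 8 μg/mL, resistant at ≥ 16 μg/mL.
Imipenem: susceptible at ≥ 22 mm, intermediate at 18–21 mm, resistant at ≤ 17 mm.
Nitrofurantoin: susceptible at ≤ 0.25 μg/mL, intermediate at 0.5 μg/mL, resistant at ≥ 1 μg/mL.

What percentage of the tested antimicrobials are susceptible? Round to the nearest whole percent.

Vancomycin (6 mm) ≤ 10 mm — Resistant
Clindamycin: 128 μg/mL is ≥ 2 μg/mL → resistant
Imipenem 23 mm: ≥ 22 mm → susceptible
Tobramycin (32 μg/mL) ≥ 4 μg/mL → Resistant
Nitrofurantoin (0.5 μg/mL) = 0.5 μg/mL ⇒ intermediate
Ceftazidime (14 mm) ≥ 13 mm ⇒ Susceptible
Azithromycin 1 μg/mL: ≤ 8 μg/mL — S
Aztreonam: 18 mm is ≤ 22 mm → R
Gentamicin 1 μg/mL: ≥ 0.5 μg/mL → resistant
Susceptible: 3/9

33%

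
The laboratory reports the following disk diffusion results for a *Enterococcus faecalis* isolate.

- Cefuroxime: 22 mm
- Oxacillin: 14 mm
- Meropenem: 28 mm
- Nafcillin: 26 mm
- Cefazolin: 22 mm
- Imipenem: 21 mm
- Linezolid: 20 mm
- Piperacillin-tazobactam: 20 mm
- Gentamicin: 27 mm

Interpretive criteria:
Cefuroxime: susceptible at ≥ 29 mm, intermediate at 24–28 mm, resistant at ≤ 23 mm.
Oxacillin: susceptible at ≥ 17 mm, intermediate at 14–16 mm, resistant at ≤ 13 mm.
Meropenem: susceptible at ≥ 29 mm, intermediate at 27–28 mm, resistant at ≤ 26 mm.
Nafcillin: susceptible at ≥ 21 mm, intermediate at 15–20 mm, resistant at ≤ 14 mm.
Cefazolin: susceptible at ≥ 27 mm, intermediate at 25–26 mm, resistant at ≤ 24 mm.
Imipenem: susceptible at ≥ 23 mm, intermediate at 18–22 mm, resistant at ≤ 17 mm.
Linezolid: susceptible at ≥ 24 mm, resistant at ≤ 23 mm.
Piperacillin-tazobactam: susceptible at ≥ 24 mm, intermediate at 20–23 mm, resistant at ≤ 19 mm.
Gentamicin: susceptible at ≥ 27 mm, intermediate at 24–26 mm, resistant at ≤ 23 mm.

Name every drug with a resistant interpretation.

Cefuroxime 22 mm: ≤ 23 mm — R
Oxacillin (14 mm) in 14–16 mm — Intermediate
Meropenem 28 mm: in 27–28 mm — I
Nafcillin: 26 mm is ≥ 21 mm ⇒ susceptible
Cefazolin 22 mm: ≤ 24 mm ⇒ resistant
Imipenem (21 mm) in 18–22 mm ⇒ Intermediate
Linezolid 20 mm: ≤ 23 mm → R
Piperacillin-tazobactam: 20 mm is in 20–23 mm — Intermediate
Gentamicin: 27 mm is ≥ 27 mm → S

cefuroxime, cefazolin, linezolid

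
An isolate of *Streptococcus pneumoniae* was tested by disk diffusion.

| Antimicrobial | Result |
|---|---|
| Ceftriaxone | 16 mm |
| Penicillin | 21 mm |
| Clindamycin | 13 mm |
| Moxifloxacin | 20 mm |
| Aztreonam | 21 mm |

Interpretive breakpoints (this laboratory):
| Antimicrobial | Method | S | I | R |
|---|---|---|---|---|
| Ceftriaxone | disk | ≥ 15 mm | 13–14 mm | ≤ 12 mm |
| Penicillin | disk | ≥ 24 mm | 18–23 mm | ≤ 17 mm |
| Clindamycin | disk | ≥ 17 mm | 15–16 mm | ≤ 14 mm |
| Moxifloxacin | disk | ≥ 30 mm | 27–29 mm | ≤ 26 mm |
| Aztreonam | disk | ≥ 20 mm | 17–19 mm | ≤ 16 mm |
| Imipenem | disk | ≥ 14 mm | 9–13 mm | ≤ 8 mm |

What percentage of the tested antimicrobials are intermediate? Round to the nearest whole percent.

20%

Ceftriaxone: 16 mm is ≥ 15 mm — S
Penicillin 21 mm: in 18–23 mm — intermediate
Clindamycin (13 mm) ≤ 14 mm → resistant
Moxifloxacin (20 mm) ≤ 26 mm → R
Aztreonam 21 mm: ≥ 20 mm → S
Intermediate: 1/5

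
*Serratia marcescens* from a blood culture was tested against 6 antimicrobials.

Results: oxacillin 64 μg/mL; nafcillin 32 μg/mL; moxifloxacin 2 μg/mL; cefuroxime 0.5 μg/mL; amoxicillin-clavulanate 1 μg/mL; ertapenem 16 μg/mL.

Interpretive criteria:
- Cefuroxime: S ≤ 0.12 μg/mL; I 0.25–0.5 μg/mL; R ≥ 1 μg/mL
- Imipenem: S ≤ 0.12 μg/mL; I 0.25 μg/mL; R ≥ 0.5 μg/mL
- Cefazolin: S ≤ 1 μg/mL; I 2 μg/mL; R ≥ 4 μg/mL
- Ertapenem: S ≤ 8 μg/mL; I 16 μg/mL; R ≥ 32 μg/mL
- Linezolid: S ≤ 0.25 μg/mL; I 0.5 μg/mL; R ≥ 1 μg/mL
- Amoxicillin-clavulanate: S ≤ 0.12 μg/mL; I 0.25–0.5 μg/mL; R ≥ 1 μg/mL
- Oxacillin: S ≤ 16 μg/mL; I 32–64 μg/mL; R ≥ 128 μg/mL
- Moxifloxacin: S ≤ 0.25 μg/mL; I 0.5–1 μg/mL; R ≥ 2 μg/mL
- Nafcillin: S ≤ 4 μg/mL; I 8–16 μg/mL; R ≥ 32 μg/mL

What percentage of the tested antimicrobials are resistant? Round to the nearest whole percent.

Oxacillin (64 μg/mL) in 32–64 μg/mL — Intermediate
Nafcillin (32 μg/mL) ≥ 32 μg/mL — resistant
Moxifloxacin (2 μg/mL) ≥ 2 μg/mL → resistant
Cefuroxime (0.5 μg/mL) in 0.25–0.5 μg/mL — Intermediate
Amoxicillin-clavulanate 1 μg/mL: ≥ 1 μg/mL ⇒ Resistant
Ertapenem 16 μg/mL: = 16 μg/mL — I
Resistant: 3/6

50%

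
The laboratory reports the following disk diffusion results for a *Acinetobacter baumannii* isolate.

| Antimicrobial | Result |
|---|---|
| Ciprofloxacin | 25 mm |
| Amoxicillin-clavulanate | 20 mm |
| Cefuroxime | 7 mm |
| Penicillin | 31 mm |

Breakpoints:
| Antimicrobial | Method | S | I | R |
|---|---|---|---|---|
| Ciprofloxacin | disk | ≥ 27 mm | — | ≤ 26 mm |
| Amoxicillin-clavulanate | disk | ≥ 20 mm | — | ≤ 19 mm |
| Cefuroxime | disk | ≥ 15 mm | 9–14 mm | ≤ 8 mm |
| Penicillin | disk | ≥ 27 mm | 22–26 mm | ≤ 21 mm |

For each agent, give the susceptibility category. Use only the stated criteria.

R, S, R, S

Ciprofloxacin (25 mm) ≤ 26 mm ⇒ R
Amoxicillin-clavulanate: 20 mm is ≥ 20 mm — Susceptible
Cefuroxime 7 mm: ≤ 8 mm ⇒ Resistant
Penicillin 31 mm: ≥ 27 mm — susceptible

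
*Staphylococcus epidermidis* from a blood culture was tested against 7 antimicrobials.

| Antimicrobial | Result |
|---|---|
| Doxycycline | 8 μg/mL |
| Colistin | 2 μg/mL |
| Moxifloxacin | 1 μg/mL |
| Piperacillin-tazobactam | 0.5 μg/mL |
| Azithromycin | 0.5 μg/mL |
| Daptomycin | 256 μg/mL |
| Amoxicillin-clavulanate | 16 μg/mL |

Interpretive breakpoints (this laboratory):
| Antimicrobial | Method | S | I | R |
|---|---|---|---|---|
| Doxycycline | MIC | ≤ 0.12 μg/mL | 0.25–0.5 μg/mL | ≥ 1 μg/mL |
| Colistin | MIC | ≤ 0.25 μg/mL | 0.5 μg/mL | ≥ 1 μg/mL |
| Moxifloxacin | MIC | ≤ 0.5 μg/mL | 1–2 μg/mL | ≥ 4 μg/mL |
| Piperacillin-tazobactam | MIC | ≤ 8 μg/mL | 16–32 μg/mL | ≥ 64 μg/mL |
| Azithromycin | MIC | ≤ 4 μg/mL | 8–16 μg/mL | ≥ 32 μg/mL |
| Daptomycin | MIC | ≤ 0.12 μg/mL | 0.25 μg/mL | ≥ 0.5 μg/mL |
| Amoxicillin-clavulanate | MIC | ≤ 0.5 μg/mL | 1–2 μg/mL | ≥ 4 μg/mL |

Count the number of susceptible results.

Doxycycline 8 μg/mL: ≥ 1 μg/mL — Resistant
Colistin (2 μg/mL) ≥ 1 μg/mL → Resistant
Moxifloxacin 1 μg/mL: in 1–2 μg/mL — I
Piperacillin-tazobactam (0.5 μg/mL) ≤ 8 μg/mL — S
Azithromycin: 0.5 μg/mL is ≤ 4 μg/mL ⇒ susceptible
Daptomycin (256 μg/mL) ≥ 0.5 μg/mL → Resistant
Amoxicillin-clavulanate (16 μg/mL) ≥ 4 μg/mL — Resistant
Susceptible: 2

2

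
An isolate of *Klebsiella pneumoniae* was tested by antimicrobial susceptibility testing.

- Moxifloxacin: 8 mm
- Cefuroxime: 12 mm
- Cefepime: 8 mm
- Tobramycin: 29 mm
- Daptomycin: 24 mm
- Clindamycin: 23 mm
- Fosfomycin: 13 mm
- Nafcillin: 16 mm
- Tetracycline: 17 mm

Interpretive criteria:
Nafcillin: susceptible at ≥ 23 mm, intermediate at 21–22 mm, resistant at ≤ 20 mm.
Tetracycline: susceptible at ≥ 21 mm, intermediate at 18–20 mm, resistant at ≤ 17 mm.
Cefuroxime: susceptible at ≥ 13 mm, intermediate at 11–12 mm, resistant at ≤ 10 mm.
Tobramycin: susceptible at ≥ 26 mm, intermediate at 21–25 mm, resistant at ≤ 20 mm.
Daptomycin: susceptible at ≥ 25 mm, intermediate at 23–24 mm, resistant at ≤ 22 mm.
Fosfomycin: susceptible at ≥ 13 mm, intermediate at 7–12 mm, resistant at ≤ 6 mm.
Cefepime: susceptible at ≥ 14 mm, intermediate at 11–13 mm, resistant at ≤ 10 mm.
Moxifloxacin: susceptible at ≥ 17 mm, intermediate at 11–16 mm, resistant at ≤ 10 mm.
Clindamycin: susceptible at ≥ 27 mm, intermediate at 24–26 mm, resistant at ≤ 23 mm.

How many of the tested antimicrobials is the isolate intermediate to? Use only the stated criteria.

Moxifloxacin: 8 mm is ≤ 10 mm — resistant
Cefuroxime (12 mm) in 11–12 mm → Intermediate
Cefepime 8 mm: ≤ 10 mm ⇒ resistant
Tobramycin (29 mm) ≥ 26 mm → S
Daptomycin (24 mm) in 23–24 mm → Intermediate
Clindamycin (23 mm) ≤ 23 mm → resistant
Fosfomycin (13 mm) ≥ 13 mm → Susceptible
Nafcillin: 16 mm is ≤ 20 mm → Resistant
Tetracycline: 17 mm is ≤ 17 mm ⇒ Resistant
Intermediate: 2

2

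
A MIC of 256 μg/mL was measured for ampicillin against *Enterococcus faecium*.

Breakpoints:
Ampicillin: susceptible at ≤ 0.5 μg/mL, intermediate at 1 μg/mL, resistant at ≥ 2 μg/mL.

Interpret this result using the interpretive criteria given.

Ampicillin 256 μg/mL: ≥ 2 μg/mL → R

Resistant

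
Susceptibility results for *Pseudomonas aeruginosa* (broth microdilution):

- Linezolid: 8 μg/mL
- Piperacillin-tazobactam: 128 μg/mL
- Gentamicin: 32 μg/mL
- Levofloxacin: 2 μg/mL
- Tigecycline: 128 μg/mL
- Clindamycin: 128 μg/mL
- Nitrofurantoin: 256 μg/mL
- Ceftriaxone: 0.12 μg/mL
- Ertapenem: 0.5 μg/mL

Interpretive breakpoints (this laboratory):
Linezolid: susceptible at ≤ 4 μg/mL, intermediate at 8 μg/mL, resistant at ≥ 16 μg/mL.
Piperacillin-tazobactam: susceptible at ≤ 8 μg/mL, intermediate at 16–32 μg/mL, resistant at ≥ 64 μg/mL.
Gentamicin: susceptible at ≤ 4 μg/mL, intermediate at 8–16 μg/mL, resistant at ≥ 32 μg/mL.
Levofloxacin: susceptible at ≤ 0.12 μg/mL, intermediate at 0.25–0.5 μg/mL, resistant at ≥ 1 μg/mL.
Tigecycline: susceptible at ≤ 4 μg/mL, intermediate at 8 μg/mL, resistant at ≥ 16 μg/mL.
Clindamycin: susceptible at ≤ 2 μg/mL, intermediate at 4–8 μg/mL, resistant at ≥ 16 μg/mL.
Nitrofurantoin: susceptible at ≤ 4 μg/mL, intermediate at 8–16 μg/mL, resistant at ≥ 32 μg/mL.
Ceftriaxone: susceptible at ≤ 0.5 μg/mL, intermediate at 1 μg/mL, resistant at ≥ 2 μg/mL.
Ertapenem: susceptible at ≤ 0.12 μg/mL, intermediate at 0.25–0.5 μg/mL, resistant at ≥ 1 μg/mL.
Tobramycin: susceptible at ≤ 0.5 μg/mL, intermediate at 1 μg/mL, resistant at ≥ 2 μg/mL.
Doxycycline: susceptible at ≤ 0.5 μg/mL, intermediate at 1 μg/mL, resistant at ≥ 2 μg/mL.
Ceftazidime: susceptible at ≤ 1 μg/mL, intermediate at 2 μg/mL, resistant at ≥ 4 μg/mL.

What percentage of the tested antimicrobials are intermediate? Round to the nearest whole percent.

Linezolid 8 μg/mL: = 8 μg/mL → intermediate
Piperacillin-tazobactam 128 μg/mL: ≥ 64 μg/mL ⇒ resistant
Gentamicin 32 μg/mL: ≥ 32 μg/mL ⇒ R
Levofloxacin (2 μg/mL) ≥ 1 μg/mL ⇒ R
Tigecycline: 128 μg/mL is ≥ 16 μg/mL — R
Clindamycin (128 μg/mL) ≥ 16 μg/mL — R
Nitrofurantoin (256 μg/mL) ≥ 32 μg/mL — R
Ceftriaxone 0.12 μg/mL: ≤ 0.5 μg/mL ⇒ S
Ertapenem 0.5 μg/mL: in 0.25–0.5 μg/mL → I
Intermediate: 2/9

22%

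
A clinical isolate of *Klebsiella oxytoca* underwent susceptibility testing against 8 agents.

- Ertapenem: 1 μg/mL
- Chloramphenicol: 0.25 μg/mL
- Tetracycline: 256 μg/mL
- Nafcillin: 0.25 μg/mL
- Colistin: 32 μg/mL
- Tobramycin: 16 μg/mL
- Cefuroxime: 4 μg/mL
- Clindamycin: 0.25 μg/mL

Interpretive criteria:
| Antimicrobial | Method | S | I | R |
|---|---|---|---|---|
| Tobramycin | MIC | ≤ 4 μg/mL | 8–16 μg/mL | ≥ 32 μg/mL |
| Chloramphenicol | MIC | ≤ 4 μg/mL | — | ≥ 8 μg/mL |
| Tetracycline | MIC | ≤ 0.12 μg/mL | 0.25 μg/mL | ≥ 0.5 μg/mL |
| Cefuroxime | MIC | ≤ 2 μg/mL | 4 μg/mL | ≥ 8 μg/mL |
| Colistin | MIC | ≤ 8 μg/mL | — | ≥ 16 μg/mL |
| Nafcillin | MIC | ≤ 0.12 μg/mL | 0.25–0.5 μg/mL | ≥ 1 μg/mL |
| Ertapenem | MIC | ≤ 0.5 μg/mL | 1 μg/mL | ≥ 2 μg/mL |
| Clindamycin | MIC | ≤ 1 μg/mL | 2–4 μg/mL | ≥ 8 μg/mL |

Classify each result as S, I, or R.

I, S, R, I, R, I, I, S

Ertapenem: 1 μg/mL is = 1 μg/mL ⇒ Intermediate
Chloramphenicol 0.25 μg/mL: ≤ 4 μg/mL — Susceptible
Tetracycline: 256 μg/mL is ≥ 0.5 μg/mL — Resistant
Nafcillin: 0.25 μg/mL is in 0.25–0.5 μg/mL ⇒ I
Colistin: 32 μg/mL is ≥ 16 μg/mL → R
Tobramycin: 16 μg/mL is in 8–16 μg/mL ⇒ I
Cefuroxime: 4 μg/mL is = 4 μg/mL → Intermediate
Clindamycin 0.25 μg/mL: ≤ 1 μg/mL — Susceptible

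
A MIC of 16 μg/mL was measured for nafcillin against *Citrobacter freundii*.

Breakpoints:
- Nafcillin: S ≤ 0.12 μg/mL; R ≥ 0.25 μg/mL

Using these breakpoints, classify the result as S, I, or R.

Nafcillin (16 μg/mL) ≥ 0.25 μg/mL ⇒ R

Resistant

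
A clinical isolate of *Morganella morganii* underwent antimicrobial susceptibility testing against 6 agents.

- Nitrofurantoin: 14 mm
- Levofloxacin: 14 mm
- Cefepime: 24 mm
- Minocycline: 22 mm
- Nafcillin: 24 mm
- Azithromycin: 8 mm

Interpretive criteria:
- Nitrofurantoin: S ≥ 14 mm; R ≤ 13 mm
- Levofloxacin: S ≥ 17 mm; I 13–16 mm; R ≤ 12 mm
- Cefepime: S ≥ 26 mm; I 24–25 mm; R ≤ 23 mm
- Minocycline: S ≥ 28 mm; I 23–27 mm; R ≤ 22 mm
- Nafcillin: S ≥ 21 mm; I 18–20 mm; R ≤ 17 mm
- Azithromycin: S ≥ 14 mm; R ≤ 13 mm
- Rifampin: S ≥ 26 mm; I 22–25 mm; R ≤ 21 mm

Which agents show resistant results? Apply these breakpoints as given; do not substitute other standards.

Nitrofurantoin (14 mm) ≥ 14 mm — susceptible
Levofloxacin: 14 mm is in 13–16 mm → Intermediate
Cefepime: 24 mm is in 24–25 mm → I
Minocycline 22 mm: ≤ 22 mm → Resistant
Nafcillin: 24 mm is ≥ 21 mm → Susceptible
Azithromycin (8 mm) ≤ 13 mm ⇒ resistant

minocycline, azithromycin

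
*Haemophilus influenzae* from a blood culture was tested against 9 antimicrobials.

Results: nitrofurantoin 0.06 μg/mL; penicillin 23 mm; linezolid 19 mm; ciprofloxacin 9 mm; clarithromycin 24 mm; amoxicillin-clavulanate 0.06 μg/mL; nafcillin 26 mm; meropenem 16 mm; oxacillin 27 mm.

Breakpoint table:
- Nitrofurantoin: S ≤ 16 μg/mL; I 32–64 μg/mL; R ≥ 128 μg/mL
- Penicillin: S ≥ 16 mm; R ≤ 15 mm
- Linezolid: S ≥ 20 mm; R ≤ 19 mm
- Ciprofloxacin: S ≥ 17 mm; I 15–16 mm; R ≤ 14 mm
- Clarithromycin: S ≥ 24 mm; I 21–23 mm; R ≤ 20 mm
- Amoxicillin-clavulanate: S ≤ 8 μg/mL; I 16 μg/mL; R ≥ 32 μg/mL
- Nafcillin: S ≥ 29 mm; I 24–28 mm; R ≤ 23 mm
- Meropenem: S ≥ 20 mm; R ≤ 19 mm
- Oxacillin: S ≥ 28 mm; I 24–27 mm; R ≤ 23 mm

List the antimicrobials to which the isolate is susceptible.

nitrofurantoin, penicillin, clarithromycin, amoxicillin-clavulanate

Nitrofurantoin (0.06 μg/mL) ≤ 16 μg/mL — susceptible
Penicillin (23 mm) ≥ 16 mm ⇒ S
Linezolid: 19 mm is ≤ 19 mm → R
Ciprofloxacin (9 mm) ≤ 14 mm → Resistant
Clarithromycin 24 mm: ≥ 24 mm ⇒ Susceptible
Amoxicillin-clavulanate (0.06 μg/mL) ≤ 8 μg/mL — susceptible
Nafcillin (26 mm) in 24–28 mm — Intermediate
Meropenem (16 mm) ≤ 19 mm ⇒ Resistant
Oxacillin: 27 mm is in 24–27 mm → Intermediate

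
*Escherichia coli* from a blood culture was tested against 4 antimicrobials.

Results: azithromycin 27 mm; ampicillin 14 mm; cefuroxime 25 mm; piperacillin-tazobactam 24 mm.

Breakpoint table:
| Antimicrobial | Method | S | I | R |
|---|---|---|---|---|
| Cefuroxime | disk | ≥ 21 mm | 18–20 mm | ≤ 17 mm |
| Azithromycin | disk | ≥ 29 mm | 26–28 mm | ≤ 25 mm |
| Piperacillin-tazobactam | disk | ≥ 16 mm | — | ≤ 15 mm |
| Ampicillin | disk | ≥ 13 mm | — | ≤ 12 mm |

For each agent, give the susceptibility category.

Azithromycin: 27 mm is in 26–28 mm → Intermediate
Ampicillin (14 mm) ≥ 13 mm ⇒ S
Cefuroxime: 25 mm is ≥ 21 mm → susceptible
Piperacillin-tazobactam (24 mm) ≥ 16 mm — Susceptible

I, S, S, S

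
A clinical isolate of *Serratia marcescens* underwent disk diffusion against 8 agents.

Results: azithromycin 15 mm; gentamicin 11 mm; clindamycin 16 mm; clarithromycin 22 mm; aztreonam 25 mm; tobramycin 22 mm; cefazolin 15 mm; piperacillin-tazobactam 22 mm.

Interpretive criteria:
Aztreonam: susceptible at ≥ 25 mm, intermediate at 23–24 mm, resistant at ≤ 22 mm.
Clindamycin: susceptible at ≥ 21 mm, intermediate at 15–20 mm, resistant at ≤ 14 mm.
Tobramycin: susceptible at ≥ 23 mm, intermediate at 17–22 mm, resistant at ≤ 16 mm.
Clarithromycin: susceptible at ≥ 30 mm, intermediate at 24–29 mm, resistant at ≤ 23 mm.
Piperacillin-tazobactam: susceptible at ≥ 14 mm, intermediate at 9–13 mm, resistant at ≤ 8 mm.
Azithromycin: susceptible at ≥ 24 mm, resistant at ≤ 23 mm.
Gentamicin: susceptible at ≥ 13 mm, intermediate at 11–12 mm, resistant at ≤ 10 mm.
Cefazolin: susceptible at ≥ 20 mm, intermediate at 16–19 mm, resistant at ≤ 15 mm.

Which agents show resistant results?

Azithromycin: 15 mm is ≤ 23 mm → Resistant
Gentamicin 11 mm: in 11–12 mm → intermediate
Clindamycin: 16 mm is in 15–20 mm — I
Clarithromycin (22 mm) ≤ 23 mm → R
Aztreonam (25 mm) ≥ 25 mm — S
Tobramycin (22 mm) in 17–22 mm — intermediate
Cefazolin: 15 mm is ≤ 15 mm ⇒ R
Piperacillin-tazobactam: 22 mm is ≥ 14 mm ⇒ Susceptible

azithromycin, clarithromycin, cefazolin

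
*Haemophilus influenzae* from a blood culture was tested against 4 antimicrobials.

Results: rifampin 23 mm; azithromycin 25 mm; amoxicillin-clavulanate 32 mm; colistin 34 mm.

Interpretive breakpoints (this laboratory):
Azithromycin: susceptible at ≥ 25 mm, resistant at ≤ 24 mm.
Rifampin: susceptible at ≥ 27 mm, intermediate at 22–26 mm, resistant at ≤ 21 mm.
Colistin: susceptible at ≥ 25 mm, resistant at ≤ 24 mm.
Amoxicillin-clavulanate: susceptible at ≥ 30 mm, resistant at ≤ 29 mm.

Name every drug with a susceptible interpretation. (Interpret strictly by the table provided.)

azithromycin, amoxicillin-clavulanate, colistin

Rifampin (23 mm) in 22–26 mm ⇒ Intermediate
Azithromycin 25 mm: ≥ 25 mm → S
Amoxicillin-clavulanate (32 mm) ≥ 30 mm — Susceptible
Colistin (34 mm) ≥ 25 mm → S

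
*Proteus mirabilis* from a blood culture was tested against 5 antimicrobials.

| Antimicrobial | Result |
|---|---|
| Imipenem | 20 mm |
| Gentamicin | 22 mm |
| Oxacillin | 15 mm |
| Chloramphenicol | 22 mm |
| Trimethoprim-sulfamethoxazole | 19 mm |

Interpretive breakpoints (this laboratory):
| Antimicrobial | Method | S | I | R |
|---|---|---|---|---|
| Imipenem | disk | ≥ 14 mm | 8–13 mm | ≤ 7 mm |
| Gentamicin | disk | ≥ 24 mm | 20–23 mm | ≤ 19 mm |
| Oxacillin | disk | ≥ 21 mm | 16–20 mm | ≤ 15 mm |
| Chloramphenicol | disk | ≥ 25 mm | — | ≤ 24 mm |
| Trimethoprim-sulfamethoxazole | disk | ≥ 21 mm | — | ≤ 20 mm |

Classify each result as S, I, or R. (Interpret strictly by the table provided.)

Imipenem: 20 mm is ≥ 14 mm → Susceptible
Gentamicin (22 mm) in 20–23 mm ⇒ I
Oxacillin (15 mm) ≤ 15 mm → R
Chloramphenicol: 22 mm is ≤ 24 mm — Resistant
Trimethoprim-sulfamethoxazole: 19 mm is ≤ 20 mm ⇒ resistant

S, I, R, R, R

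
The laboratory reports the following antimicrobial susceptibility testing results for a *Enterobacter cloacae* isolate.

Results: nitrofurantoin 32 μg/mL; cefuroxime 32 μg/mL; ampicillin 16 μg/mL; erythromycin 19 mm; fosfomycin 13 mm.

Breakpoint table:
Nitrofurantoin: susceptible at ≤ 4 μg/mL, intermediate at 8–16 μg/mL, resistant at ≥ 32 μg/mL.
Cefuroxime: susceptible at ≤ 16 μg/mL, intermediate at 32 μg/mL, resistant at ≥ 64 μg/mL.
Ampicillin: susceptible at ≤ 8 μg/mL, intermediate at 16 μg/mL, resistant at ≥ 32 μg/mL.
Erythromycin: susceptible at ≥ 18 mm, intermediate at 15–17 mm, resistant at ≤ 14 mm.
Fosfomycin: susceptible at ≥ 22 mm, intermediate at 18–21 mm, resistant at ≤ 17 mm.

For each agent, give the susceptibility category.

R, I, I, S, R

Nitrofurantoin (32 μg/mL) ≥ 32 μg/mL — resistant
Cefuroxime 32 μg/mL: = 32 μg/mL ⇒ Intermediate
Ampicillin (16 μg/mL) = 16 μg/mL — Intermediate
Erythromycin (19 mm) ≥ 18 mm — susceptible
Fosfomycin: 13 mm is ≤ 17 mm — R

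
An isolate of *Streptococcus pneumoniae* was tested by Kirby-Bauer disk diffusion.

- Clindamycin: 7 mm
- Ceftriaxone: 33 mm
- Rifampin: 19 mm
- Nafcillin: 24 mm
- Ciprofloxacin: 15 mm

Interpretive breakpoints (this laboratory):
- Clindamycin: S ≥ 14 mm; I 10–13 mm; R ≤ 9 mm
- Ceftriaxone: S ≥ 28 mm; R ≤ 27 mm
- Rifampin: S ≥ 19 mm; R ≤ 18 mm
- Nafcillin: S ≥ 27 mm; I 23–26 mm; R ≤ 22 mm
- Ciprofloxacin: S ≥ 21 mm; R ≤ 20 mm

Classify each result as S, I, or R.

Clindamycin (7 mm) ≤ 9 mm ⇒ Resistant
Ceftriaxone: 33 mm is ≥ 28 mm ⇒ susceptible
Rifampin 19 mm: ≥ 19 mm → susceptible
Nafcillin 24 mm: in 23–26 mm ⇒ I
Ciprofloxacin: 15 mm is ≤ 20 mm — resistant

R, S, S, I, R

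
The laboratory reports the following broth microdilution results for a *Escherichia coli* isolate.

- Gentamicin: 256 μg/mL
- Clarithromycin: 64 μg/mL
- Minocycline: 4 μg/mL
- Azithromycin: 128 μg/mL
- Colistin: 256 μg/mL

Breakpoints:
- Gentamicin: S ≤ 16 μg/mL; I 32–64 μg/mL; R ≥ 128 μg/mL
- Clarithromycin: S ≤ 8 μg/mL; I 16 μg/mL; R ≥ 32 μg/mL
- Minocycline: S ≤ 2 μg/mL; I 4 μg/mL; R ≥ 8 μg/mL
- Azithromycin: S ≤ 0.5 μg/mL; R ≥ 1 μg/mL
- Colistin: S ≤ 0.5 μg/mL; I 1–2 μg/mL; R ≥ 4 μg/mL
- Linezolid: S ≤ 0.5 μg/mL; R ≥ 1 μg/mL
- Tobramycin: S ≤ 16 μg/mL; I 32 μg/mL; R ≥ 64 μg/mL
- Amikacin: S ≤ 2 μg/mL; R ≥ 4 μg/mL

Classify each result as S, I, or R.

R, R, I, R, R

Gentamicin: 256 μg/mL is ≥ 128 μg/mL — R
Clarithromycin (64 μg/mL) ≥ 32 μg/mL ⇒ resistant
Minocycline 4 μg/mL: = 4 μg/mL ⇒ intermediate
Azithromycin 128 μg/mL: ≥ 1 μg/mL ⇒ Resistant
Colistin: 256 μg/mL is ≥ 4 μg/mL ⇒ R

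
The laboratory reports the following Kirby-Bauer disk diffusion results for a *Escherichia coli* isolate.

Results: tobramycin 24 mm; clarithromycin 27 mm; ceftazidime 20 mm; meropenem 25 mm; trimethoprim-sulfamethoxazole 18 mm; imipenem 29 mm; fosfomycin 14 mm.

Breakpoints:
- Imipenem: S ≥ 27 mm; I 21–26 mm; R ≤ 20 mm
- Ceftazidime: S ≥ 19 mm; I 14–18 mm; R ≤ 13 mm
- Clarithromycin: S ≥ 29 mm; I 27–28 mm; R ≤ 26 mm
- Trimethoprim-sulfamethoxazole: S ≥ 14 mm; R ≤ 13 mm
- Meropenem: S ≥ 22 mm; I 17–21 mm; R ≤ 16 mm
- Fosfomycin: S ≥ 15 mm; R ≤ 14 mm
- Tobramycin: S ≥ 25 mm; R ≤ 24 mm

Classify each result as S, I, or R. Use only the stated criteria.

Tobramycin 24 mm: ≤ 24 mm → Resistant
Clarithromycin: 27 mm is in 27–28 mm — intermediate
Ceftazidime: 20 mm is ≥ 19 mm — susceptible
Meropenem 25 mm: ≥ 22 mm — S
Trimethoprim-sulfamethoxazole 18 mm: ≥ 14 mm ⇒ Susceptible
Imipenem 29 mm: ≥ 27 mm ⇒ Susceptible
Fosfomycin: 14 mm is ≤ 14 mm → Resistant

R, I, S, S, S, S, R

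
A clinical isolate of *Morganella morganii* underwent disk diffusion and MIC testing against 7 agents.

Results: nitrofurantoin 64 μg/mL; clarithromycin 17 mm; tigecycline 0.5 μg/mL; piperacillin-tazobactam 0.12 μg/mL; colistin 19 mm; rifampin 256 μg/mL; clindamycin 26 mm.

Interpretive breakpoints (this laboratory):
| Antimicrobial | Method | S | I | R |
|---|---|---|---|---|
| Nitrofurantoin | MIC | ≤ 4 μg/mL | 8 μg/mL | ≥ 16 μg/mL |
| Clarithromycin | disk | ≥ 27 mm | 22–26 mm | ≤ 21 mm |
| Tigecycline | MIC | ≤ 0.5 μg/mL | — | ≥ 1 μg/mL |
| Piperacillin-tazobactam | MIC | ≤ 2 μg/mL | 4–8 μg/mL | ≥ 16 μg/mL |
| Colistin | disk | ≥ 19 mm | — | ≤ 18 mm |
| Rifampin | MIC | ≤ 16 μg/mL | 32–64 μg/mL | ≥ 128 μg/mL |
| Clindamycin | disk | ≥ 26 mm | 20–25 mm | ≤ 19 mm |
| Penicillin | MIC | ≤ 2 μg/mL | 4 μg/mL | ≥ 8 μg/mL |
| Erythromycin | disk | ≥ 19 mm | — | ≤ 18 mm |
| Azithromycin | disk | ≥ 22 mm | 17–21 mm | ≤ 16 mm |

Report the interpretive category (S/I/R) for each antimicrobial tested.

R, R, S, S, S, R, S

Nitrofurantoin (64 μg/mL) ≥ 16 μg/mL ⇒ Resistant
Clarithromycin (17 mm) ≤ 21 mm — resistant
Tigecycline 0.5 μg/mL: ≤ 0.5 μg/mL → susceptible
Piperacillin-tazobactam: 0.12 μg/mL is ≤ 2 μg/mL — Susceptible
Colistin 19 mm: ≥ 19 mm ⇒ susceptible
Rifampin (256 μg/mL) ≥ 128 μg/mL — resistant
Clindamycin: 26 mm is ≥ 26 mm — S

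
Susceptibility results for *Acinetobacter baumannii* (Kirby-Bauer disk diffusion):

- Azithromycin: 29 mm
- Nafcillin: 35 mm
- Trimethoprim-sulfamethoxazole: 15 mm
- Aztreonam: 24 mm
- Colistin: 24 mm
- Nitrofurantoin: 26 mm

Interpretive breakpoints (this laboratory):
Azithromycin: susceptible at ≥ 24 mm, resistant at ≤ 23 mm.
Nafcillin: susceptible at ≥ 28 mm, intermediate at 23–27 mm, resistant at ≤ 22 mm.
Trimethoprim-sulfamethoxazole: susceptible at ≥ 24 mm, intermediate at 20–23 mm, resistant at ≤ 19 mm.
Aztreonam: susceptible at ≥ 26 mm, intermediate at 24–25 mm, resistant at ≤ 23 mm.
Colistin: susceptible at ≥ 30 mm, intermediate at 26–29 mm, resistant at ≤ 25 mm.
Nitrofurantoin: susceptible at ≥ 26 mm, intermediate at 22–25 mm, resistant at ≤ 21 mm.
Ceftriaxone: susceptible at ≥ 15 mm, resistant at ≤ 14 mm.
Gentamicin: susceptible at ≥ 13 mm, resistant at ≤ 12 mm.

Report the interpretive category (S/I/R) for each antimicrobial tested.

S, S, R, I, R, S

Azithromycin: 29 mm is ≥ 24 mm → S
Nafcillin (35 mm) ≥ 28 mm ⇒ susceptible
Trimethoprim-sulfamethoxazole: 15 mm is ≤ 19 mm ⇒ R
Aztreonam 24 mm: in 24–25 mm — Intermediate
Colistin 24 mm: ≤ 25 mm → resistant
Nitrofurantoin (26 mm) ≥ 26 mm → S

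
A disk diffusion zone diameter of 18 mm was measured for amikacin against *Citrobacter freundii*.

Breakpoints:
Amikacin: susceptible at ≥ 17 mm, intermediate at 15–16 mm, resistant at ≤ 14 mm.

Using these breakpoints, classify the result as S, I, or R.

Susceptible

Amikacin (18 mm) ≥ 17 mm ⇒ S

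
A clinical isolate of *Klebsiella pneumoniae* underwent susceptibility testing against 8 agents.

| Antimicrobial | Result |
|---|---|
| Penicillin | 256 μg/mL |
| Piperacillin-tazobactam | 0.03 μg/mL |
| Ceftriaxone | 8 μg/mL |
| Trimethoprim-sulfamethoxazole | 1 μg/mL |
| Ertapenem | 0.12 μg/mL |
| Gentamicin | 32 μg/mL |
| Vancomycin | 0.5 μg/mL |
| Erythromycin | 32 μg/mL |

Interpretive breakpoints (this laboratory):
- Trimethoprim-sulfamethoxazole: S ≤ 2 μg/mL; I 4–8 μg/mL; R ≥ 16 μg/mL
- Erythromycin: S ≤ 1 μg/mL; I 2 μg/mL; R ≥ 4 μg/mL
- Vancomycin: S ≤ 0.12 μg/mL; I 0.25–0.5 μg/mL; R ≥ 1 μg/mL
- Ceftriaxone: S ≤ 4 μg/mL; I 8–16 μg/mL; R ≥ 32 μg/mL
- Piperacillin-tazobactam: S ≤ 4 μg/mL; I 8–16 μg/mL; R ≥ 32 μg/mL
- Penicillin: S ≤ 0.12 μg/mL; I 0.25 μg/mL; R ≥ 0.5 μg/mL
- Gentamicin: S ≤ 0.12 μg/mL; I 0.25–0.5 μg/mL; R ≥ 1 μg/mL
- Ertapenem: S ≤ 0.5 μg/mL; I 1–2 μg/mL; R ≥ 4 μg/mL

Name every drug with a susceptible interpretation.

piperacillin-tazobactam, trimethoprim-sulfamethoxazole, ertapenem

Penicillin 256 μg/mL: ≥ 0.5 μg/mL ⇒ Resistant
Piperacillin-tazobactam 0.03 μg/mL: ≤ 4 μg/mL → susceptible
Ceftriaxone (8 μg/mL) in 8–16 μg/mL — intermediate
Trimethoprim-sulfamethoxazole 1 μg/mL: ≤ 2 μg/mL → S
Ertapenem (0.12 μg/mL) ≤ 0.5 μg/mL ⇒ S
Gentamicin (32 μg/mL) ≥ 1 μg/mL ⇒ R
Vancomycin: 0.5 μg/mL is in 0.25–0.5 μg/mL ⇒ intermediate
Erythromycin 32 μg/mL: ≥ 4 μg/mL ⇒ Resistant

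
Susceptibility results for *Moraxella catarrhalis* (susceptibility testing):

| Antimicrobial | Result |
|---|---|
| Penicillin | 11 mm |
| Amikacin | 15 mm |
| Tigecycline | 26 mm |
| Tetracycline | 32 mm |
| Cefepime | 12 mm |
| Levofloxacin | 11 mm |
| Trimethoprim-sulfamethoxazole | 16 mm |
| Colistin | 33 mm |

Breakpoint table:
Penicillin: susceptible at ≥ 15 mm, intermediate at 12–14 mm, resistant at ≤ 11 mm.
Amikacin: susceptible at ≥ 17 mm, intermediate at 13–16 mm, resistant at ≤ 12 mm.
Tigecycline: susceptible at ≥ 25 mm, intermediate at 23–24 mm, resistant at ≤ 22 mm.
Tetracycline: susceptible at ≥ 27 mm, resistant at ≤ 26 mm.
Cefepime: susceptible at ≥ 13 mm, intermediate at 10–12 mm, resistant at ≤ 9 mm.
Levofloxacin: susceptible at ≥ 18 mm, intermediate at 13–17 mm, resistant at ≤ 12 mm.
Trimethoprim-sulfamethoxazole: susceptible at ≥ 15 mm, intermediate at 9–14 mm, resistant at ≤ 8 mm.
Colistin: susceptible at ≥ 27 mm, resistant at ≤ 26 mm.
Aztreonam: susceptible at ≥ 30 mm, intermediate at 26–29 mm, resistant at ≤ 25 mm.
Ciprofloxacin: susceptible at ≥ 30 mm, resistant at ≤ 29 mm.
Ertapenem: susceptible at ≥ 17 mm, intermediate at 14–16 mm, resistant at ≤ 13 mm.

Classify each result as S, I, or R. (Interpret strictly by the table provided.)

R, I, S, S, I, R, S, S

Penicillin: 11 mm is ≤ 11 mm → R
Amikacin 15 mm: in 13–16 mm ⇒ Intermediate
Tigecycline 26 mm: ≥ 25 mm — susceptible
Tetracycline: 32 mm is ≥ 27 mm → susceptible
Cefepime 12 mm: in 10–12 mm — Intermediate
Levofloxacin 11 mm: ≤ 12 mm — R
Trimethoprim-sulfamethoxazole (16 mm) ≥ 15 mm → susceptible
Colistin 33 mm: ≥ 27 mm — S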